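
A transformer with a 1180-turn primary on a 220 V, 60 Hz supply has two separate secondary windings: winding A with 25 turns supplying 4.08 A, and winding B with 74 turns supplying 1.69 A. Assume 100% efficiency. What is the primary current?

I_p ≈ 0.192 A

V_A = 220 × 25/1180 = 4.6610 V; V_B = 220 × 74/1180 = 13.797 V.
P_out = V_A I_A + V_B I_B = 4.6610×4.08 + 13.797×1.69 = 19.017 + 23.316 = 42.333 W.
Ideal ⇒ P_in = P_out, so I_p = P_out/V_p = 42.333/220 = 0.192 A.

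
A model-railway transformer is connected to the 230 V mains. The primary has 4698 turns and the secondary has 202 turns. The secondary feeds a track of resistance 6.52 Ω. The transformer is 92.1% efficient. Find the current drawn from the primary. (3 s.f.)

V_s = 230 × 202/4698 = 9.8893 V.
I_s = V_s/R = 9.8893/6.52 = 1.5168 A.
P_out = V_s I_s = 9.8893 × 1.5168 = 15.000 W.
P_in = P_out/η = 15.000/0.921 = 16.286 W.
I_p = P_in/V_p = 16.286/230 = 0.0708 A.

I_p ≈ 0.0708 A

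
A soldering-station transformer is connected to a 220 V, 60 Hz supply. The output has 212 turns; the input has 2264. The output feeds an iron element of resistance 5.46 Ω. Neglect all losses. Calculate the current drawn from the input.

I_in ≈ 0.353 A

V_out = V_in × N_out/N_in = 220 × 212/2264 = 20.601 V.
I_out = V_out/R = 20.601/5.46 = 3.7730 A.
For an ideal transformer I_in N_in = I_out N_out, so I_in = 3.7730 × 212/2264 = 0.353 A.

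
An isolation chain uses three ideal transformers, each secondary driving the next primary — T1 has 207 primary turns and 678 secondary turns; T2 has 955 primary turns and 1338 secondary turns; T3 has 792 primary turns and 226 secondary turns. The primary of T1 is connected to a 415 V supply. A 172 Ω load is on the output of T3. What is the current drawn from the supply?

I_supply ≈ 4.14 A

After T1: V = 415.00 × 678/207 = 1359.3 V.
After T2: V = 1359.3 × 1338/955 = 1904.4 V.
After T3: V = 1904.4 × 226/792 = 543.43 V.
I_load = 543.43/172 = 3.1595 A, so P_out = 543.43 × 3.1595 = 1717.0 W.
All ideal ⇒ P_in = P_out, so I_supply = 1717.0/415 = 4.14 A.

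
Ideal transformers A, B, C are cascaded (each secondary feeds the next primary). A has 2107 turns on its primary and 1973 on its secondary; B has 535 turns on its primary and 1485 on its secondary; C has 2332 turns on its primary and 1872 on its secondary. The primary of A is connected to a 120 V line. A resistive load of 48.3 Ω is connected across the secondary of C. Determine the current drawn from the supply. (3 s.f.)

I_supply ≈ 10.8 A

After A: V = 120.00 × 1973/2107 = 112.37 V.
After B: V = 112.37 × 1485/535 = 311.90 V.
After C: V = 311.90 × 1872/2332 = 250.38 V.
I_load = 250.38/48.3 = 5.1838 A, so P_out = 250.38 × 5.1838 = 1297.9 W.
All ideal ⇒ P_in = P_out, so I_supply = 1297.9/120 = 10.8 A.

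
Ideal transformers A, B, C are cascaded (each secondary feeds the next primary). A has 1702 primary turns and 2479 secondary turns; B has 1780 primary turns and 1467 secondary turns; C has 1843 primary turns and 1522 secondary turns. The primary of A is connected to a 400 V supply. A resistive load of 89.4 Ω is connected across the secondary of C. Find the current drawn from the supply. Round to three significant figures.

I_supply ≈ 4.40 A

After A: V = 400.00 × 2479/1702 = 582.61 V.
After B: V = 582.61 × 1467/1780 = 480.16 V.
After C: V = 480.16 × 1522/1843 = 396.53 V.
I_load = 396.53/89.4 = 4.4355 A, so P_out = 396.53 × 4.4355 = 1758.8 W.
All ideal ⇒ P_in = P_out, so I_supply = 1758.8/400 = 4.40 A.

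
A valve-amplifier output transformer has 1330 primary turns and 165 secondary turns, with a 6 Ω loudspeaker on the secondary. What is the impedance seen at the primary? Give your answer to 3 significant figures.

Z_p = (N_p/N_s)² × Z_s = (1330/165)² × 6 = 390 Ω.

Z_p ≈ 390 Ω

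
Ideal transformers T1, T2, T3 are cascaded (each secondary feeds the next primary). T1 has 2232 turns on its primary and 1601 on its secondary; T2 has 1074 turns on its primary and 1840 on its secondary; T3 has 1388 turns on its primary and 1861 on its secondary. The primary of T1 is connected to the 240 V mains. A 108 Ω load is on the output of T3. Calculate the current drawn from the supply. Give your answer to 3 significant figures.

After T1: V = 240.00 × 1601/2232 = 172.15 V.
After T2: V = 172.15 × 1840/1074 = 294.93 V.
After T3: V = 294.93 × 1861/1388 = 395.44 V.
I_load = 395.44/108 = 3.6615 A, so P_out = 395.44 × 3.6615 = 1447.9 W.
All ideal ⇒ P_in = P_out, so I_supply = 1447.9/240 = 6.03 A.

I_supply ≈ 6.03 A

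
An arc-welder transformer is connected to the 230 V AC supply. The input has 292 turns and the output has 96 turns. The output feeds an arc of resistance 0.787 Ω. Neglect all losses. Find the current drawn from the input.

I_in ≈ 31.6 A

V_out = V_in × N_out/N_in = 230 × 96/292 = 75.616 V.
I_out = V_out/R = 75.616/0.787 = 96.082 A.
For an ideal transformer I_in N_in = I_out N_out, so I_in = 96.082 × 96/292 = 31.6 A.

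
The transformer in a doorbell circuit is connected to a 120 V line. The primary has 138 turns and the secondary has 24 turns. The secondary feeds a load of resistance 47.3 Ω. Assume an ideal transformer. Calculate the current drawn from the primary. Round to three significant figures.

V_s = V_p × N_s/N_p = 120 × 24/138 = 20.870 V.
I_s = V_s/R = 20.870/47.3 = 0.44122 A.
For an ideal transformer I_p N_p = I_s N_s, so I_p = 0.44122 × 24/138 = 0.0767 A.

I_p ≈ 0.0767 A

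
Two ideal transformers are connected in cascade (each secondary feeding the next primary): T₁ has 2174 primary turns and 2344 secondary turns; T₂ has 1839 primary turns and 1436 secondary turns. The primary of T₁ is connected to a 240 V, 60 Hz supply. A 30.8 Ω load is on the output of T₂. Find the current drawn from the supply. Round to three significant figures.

Secondary of T₁: V = 240.00 × 2344/2174 = 258.77 V.
Secondary of T₂: V = 258.77 × 1436/1839 = 202.06 V.
I_load = 202.06/30.8 = 6.5604 A, so P_out = 202.06 × 6.5604 = 1325.6 W.
All ideal ⇒ P_in = P_out, so I_supply = 1325.6/240 = 5.52 A.

I_supply ≈ 5.52 A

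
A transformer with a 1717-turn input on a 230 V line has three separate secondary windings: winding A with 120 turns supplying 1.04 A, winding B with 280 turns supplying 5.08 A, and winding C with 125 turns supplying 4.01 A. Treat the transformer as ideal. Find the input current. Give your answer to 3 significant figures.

I_in ≈ 1.19 A

V_A = 230 × 120/1717 = 16.075 V; V_B = 230 × 280/1717 = 37.507 V; V_C = 230 × 125/1717 = 16.744 V.
P_out = V_A I_A + V_B I_B + V_C I_C = 16.075×1.04 + 37.507×5.08 + 16.744×4.01 = 16.718 + 190.54 + 67.145 = 274.40 W.
Ideal ⇒ P_in = P_out, so I_in = P_out/V_in = 274.40/230 = 1.19 A.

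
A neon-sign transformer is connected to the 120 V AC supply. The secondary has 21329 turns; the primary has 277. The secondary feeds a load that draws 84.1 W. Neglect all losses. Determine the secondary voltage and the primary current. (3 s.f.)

V_s ≈ 9240 V, I_p ≈ 0.701 A

V_s = V_p × N_s/N_p = 120 × 21329/277 = 9240.0 V.
I_s = P/V_s = 84.1/9240.0 = 0.0091017 A.
I_p = I_s × N_s/N_p = 0.0091017 × 21329/277 = 0.701 A.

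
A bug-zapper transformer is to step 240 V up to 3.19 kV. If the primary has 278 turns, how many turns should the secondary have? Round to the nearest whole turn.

N_s = 3695 turns

N_s/N_p = V_s/V_p, so N_s = 278 × 3190/240 = 3695.1 ≈ 3695 turns.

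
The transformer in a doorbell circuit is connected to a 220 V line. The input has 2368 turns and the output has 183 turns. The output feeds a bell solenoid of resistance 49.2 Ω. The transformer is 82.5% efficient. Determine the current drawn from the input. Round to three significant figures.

I_in ≈ 0.0324 A

V_out = 220 × 183/2368 = 17.002 V.
I_out = V_out/R = 17.002/49.2 = 0.34556 A.
P_out = V_out I_out = 17.002 × 0.34556 = 5.8752 W.
P_in = P_out/η = 5.8752/0.825 = 7.1214 W.
I_in = P_in/V_in = 7.1214/220 = 0.0324 A.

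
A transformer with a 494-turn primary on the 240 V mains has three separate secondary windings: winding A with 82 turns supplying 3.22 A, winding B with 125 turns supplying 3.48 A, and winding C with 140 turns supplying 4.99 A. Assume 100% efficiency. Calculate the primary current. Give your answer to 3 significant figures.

I_p ≈ 2.83 A

V_A = 240 × 82/494 = 39.838 V; V_B = 240 × 125/494 = 60.729 V; V_C = 240 × 140/494 = 68.016 V.
P_out = V_A I_A + V_B I_B + V_C I_C = 39.838×3.22 + 60.729×3.48 + 68.016×4.99 = 128.28 + 211.34 + 339.40 = 679.02 W.
Ideal ⇒ P_in = P_out, so I_p = P_out/V_p = 679.02/240 = 2.83 A.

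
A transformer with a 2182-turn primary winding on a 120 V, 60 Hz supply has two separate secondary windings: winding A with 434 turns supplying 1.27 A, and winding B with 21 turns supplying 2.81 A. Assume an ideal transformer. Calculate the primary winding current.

V_A = 120 × 434/2182 = 23.868 V; V_B = 120 × 21/2182 = 1.1549 V.
P_out = V_A I_A + V_B I_B = 23.868×1.27 + 1.1549×2.81 = 30.312 + 3.2453 = 33.558 W.
Ideal ⇒ P_in = P_out, so I_p = P_out/V_p = 33.558/120 = 0.280 A.

I_p ≈ 0.280 A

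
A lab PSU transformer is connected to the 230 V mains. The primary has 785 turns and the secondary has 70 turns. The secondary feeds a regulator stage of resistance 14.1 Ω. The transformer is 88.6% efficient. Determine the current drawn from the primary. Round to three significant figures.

V_s = 230 × 70/785 = 20.510 V.
I_s = V_s/R = 20.510/14.1 = 1.4546 A.
P_out = V_s I_s = 20.510 × 1.4546 = 29.833 W.
P_in = P_out/η = 29.833/0.886 = 33.671 W.
I_p = P_in/V_p = 33.671/230 = 0.146 A.

I_p ≈ 0.146 A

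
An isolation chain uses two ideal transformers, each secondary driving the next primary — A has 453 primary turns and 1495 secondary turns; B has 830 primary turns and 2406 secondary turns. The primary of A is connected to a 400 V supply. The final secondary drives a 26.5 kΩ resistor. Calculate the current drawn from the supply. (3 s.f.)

I_supply ≈ 1.38 A

After A: V = 400.00 × 1495/453 = 1320.1 V.
After B: V = 1320.1 × 2406/830 = 3826.7 V.
I_load = 3826.7/26500 = 0.14440 A, so P_out = 3826.7 × 0.14440 = 552.58 W.
All ideal ⇒ P_in = P_out, so I_supply = 552.58/400 = 1.38 A.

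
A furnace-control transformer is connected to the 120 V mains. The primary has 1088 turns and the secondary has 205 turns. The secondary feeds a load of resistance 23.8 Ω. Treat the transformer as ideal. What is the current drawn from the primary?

V_s = V_p × N_s/N_p = 120 × 205/1088 = 22.610 V.
I_s = V_s/R = 22.610/23.8 = 0.95001 A.
For an ideal transformer I_p N_p = I_s N_s, so I_p = 0.95001 × 205/1088 = 0.179 A.

I_p ≈ 0.179 A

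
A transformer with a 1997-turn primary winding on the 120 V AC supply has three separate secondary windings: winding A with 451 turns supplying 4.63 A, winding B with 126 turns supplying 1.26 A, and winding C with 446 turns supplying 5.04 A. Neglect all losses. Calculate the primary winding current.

V_A = 120 × 451/1997 = 27.101 V; V_B = 120 × 126/1997 = 7.5714 V; V_C = 120 × 446/1997 = 26.800 V.
P_out = V_A I_A + V_B I_B + V_C I_C = 27.101×4.63 + 7.5714×1.26 + 26.800×5.04 = 125.48 + 9.5399 + 135.07 = 270.09 W.
Ideal ⇒ P_in = P_out, so I_p = P_out/V_p = 270.09/120 = 2.25 A.

I_p ≈ 2.25 A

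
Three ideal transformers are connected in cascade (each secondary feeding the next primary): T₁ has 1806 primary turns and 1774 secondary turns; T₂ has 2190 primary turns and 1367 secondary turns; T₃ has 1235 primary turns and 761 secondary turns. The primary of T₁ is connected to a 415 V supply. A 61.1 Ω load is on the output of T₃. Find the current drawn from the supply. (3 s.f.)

I_supply ≈ 0.970 A

After T₁: V = 415.00 × 1774/1806 = 407.65 V.
After T₂: V = 407.65 × 1367/2190 = 254.45 V.
After T₃: V = 254.45 × 761/1235 = 156.79 V.
I_load = 156.79/61.1 = 2.5662 A, so P_out = 156.79 × 2.5662 = 402.36 W.
All ideal ⇒ P_in = P_out, so I_supply = 402.36/415 = 0.970 A.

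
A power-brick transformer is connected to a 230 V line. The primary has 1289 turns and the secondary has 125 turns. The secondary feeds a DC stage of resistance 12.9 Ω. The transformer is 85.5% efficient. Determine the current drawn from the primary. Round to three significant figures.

I_p ≈ 0.196 A

V_s = 230 × 125/1289 = 22.304 V.
I_s = V_s/R = 22.304/12.9 = 1.7290 A.
P_out = V_s I_s = 22.304 × 1.7290 = 38.564 W.
P_in = P_out/η = 38.564/0.855 = 45.104 W.
I_p = P_in/V_p = 45.104/230 = 0.196 A.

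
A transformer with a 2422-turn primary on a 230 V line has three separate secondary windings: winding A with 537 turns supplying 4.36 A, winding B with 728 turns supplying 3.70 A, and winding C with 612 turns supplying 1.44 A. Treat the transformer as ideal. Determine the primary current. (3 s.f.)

I_p ≈ 2.44 A

V_A = 230 × 537/2422 = 50.995 V; V_B = 230 × 728/2422 = 69.133 V; V_C = 230 × 612/2422 = 58.117 V.
P_out = V_A I_A + V_B I_B + V_C I_C = 50.995×4.36 + 69.133×3.70 + 58.117×1.44 = 222.34 + 255.79 + 83.689 = 561.82 W.
Ideal ⇒ P_in = P_out, so I_p = P_out/V_p = 561.82/230 = 2.44 A.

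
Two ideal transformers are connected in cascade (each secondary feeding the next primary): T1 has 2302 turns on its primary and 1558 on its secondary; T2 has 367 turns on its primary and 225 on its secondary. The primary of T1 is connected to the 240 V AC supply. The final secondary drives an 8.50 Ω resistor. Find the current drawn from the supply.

Secondary of T1: V = 240.00 × 1558/2302 = 162.43 V.
Secondary of T2: V = 162.43 × 225/367 = 99.584 V.
I_load = 99.584/8.50 = 11.716 A, so P_out = 99.584 × 11.716 = 1166.7 W.
All ideal ⇒ P_in = P_out, so I_supply = 1166.7/240 = 4.86 A.

I_supply ≈ 4.86 A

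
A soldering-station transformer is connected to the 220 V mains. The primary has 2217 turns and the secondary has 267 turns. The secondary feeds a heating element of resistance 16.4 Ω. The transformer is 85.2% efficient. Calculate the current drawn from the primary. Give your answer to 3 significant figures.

I_p ≈ 0.228 A

V_s = 220 × 267/2217 = 26.495 V.
I_s = V_s/R = 26.495/16.4 = 1.6156 A.
P_out = V_s I_s = 26.495 × 1.6156 = 42.805 W.
P_in = P_out/η = 42.805/0.852 = 50.240 W.
I_p = P_in/V_p = 50.240/220 = 0.228 A.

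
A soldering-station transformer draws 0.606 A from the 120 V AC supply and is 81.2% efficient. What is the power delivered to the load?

P_out ≈ 59.0 W

P_in = V_p I_p = 120 × 0.606 = 72.720 W.
P_out = η P_in = 0.812 × 72.720 = 59.0 W.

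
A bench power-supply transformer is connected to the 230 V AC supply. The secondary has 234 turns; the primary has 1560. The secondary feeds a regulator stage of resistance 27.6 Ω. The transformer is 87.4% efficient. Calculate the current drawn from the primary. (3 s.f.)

V_s = 230 × 234/1560 = 34.500 V.
I_s = V_s/R = 34.500/27.6 = 1.2500 A.
P_out = V_s I_s = 34.500 × 1.2500 = 43.125 W.
P_in = P_out/η = 43.125/0.874 = 49.342 W.
I_p = P_in/V_p = 49.342/230 = 0.215 A.

I_p ≈ 0.215 A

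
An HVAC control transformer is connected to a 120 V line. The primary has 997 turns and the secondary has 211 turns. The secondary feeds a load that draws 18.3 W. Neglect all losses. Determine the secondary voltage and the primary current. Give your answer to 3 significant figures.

V_s = V_p × N_s/N_p = 120 × 211/997 = 25.396 V.
I_s = P/V_s = 18.3/25.396 = 0.72058 A.
I_p = I_s × N_s/N_p = 0.72058 × 211/997 = 0.152 A.

V_s ≈ 25.4 V, I_p ≈ 0.152 A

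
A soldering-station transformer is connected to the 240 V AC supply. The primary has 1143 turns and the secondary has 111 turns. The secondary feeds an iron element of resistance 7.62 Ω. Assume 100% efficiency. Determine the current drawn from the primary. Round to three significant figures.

V_s = V_p × N_s/N_p = 240 × 111/1143 = 23.307 V.
I_s = V_s/R = 23.307/7.62 = 3.0587 A.
For an ideal transformer I_p N_p = I_s N_s, so I_p = 3.0587 × 111/1143 = 0.297 A.

I_p ≈ 0.297 A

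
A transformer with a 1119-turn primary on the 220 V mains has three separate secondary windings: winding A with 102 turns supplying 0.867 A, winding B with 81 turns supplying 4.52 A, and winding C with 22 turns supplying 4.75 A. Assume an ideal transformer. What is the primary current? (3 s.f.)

I_p ≈ 0.500 A

V_A = 220 × 102/1119 = 20.054 V; V_B = 220 × 81/1119 = 15.925 V; V_C = 220 × 22/1119 = 4.3253 V.
P_out = V_A I_A + V_B I_B + V_C I_C = 20.054×0.867 + 15.925×4.52 + 4.3253×4.75 = 17.386 + 71.981 + 20.545 = 109.91 W.
Ideal ⇒ P_in = P_out, so I_p = P_out/V_p = 109.91/220 = 0.500 A.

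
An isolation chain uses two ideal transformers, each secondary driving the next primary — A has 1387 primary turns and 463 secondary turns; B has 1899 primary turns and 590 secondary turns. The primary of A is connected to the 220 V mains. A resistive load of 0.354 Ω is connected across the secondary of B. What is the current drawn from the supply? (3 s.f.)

Secondary of A: V = 220.00 × 463/1387 = 73.439 V.
Secondary of B: V = 73.439 × 590/1899 = 22.817 V.
I_load = 22.817/0.354 = 64.454 A, so P_out = 22.817 × 64.454 = 1470.6 W.
All ideal ⇒ P_in = P_out, so I_supply = 1470.6/220 = 6.68 A.

I_supply ≈ 6.68 A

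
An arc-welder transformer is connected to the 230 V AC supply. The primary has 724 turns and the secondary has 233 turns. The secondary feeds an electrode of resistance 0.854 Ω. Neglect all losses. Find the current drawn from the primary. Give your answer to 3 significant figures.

I_p ≈ 27.9 A

V_s = V_p × N_s/N_p = 230 × 233/724 = 74.019 V.
I_s = V_s/R = 74.019/0.854 = 86.674 A.
For an ideal transformer I_p N_p = I_s N_s, so I_p = 86.674 × 233/724 = 27.9 A.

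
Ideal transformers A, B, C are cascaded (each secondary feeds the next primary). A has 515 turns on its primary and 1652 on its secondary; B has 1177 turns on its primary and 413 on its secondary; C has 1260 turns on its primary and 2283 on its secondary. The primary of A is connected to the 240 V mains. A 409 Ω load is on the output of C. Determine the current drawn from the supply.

After A: V = 240.00 × 1652/515 = 769.86 V.
After B: V = 769.86 × 413/1177 = 270.14 V.
After C: V = 270.14 × 2283/1260 = 489.47 V.
I_load = 489.47/409 = 1.1967 A, so P_out = 489.47 × 1.1967 = 585.76 W.
All ideal ⇒ P_in = P_out, so I_supply = 585.76/240 = 2.44 A.

I_supply ≈ 2.44 A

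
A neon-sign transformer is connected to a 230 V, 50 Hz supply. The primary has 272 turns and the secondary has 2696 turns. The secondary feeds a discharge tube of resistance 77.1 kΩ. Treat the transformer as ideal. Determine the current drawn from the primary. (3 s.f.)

I_p ≈ 0.293 A

V_s = V_p × N_s/N_p = 230 × 2696/272 = 2279.7 V.
I_s = V_s/R = 2279.7/77100 = 0.029568 A.
For an ideal transformer I_p N_p = I_s N_s, so I_p = 0.029568 × 2696/272 = 0.293 A.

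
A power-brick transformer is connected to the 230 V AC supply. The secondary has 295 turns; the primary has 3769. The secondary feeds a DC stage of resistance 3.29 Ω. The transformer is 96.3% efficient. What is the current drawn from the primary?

V_s = 230 × 295/3769 = 18.002 V.
I_s = V_s/R = 18.002/3.29 = 5.4718 A.
P_out = V_s I_s = 18.002 × 5.4718 = 98.503 W.
P_in = P_out/η = 98.503/0.963 = 102.29 W.
I_p = P_in/V_p = 102.29/230 = 0.445 A.

I_p ≈ 0.445 A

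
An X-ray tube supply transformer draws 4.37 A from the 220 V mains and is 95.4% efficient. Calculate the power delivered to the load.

P_out ≈ 917 W

P_in = V_p I_p = 220 × 4.37 = 961.40 W.
P_out = η P_in = 0.954 × 961.40 = 917 W.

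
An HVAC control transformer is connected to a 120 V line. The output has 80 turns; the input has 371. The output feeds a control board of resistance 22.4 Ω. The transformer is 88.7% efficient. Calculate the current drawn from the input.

V_out = 120 × 80/371 = 25.876 V.
I_out = V_out/R = 25.876/22.4 = 1.1552 A.
P_out = V_out I_out = 25.876 × 1.1552 = 29.891 W.
P_in = P_out/η = 29.891/0.887 = 33.699 W.
I_in = P_in/V_in = 33.699/120 = 0.281 A.

I_in ≈ 0.281 A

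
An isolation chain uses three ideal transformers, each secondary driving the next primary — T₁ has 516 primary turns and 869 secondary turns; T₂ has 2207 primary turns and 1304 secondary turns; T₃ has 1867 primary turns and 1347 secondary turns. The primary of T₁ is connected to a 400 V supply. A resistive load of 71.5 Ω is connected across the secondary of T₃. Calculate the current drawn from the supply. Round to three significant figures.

I_supply ≈ 2.88 A

Secondary of T₁: V = 400.00 × 869/516 = 673.64 V.
Secondary of T₂: V = 673.64 × 1304/2207 = 398.02 V.
Secondary of T₃: V = 398.02 × 1347/1867 = 287.16 V.
I_load = 287.16/71.5 = 4.0163 A, so P_out = 287.16 × 4.0163 = 1153.3 W.
All ideal ⇒ P_in = P_out, so I_supply = 1153.3/400 = 2.88 A.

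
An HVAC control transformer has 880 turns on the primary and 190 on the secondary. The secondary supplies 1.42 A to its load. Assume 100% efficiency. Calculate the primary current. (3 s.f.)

I_p ≈ 0.307 A

For an ideal transformer I_p/I_s = N_s/N_p, so I_p = 1.42 × 190/880 = 0.307 A.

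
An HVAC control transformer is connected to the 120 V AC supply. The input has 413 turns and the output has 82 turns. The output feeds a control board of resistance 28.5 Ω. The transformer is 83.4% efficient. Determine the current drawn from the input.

V_out = 120 × 82/413 = 23.826 V.
I_out = V_out/R = 23.826/28.5 = 0.83599 A.
P_out = V_out I_out = 23.826 × 0.83599 = 19.918 W.
P_in = P_out/η = 19.918/0.834 = 23.882 W.
I_in = P_in/V_in = 23.882/120 = 0.199 A.

I_in ≈ 0.199 A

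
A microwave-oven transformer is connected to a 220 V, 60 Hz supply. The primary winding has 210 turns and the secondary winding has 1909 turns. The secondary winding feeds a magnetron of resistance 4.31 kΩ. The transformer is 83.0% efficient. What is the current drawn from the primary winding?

V_s = 220 × 1909/210 = 1999.9 V.
I_s = V_s/R = 1999.9/4310 = 0.46402 A.
P_out = V_s I_s = 1999.9 × 0.46402 = 927.99 W.
P_in = P_out/η = 927.99/0.830 = 1118.1 W.
I_p = P_in/V_p = 1118.1/220 = 5.08 A.

I_p ≈ 5.08 A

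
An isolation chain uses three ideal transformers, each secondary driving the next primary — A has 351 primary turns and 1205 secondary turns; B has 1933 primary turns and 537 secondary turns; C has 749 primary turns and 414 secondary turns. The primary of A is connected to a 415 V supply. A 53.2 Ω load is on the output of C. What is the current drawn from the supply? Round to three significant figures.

Secondary of A: V = 415.00 × 1205/351 = 1424.7 V.
Secondary of B: V = 1424.7 × 537/1933 = 395.80 V.
Secondary of C: V = 395.80 × 414/749 = 218.77 V.
I_load = 218.77/53.2 = 4.1122 A, so P_out = 218.77 × 4.1122 = 899.63 W.
All ideal ⇒ P_in = P_out, so I_supply = 899.63/415 = 2.17 A.

I_supply ≈ 2.17 A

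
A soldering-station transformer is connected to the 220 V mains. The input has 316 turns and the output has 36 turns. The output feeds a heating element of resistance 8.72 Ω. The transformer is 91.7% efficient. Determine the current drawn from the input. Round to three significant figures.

I_in ≈ 0.357 A

V_out = 220 × 36/316 = 25.063 V.
I_out = V_out/R = 25.063/8.72 = 2.8742 A.
P_out = V_out I_out = 25.063 × 2.8742 = 72.038 W.
P_in = P_out/η = 72.038/0.917 = 78.558 W.
I_in = P_in/V_in = 78.558/220 = 0.357 A.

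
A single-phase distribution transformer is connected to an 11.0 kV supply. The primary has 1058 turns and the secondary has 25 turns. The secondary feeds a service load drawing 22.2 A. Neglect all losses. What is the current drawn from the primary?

I_p ≈ 0.525 A

For an ideal transformer I_p N_p = I_s N_s, so I_p = 22.2 × 25/1058 = 0.525 A.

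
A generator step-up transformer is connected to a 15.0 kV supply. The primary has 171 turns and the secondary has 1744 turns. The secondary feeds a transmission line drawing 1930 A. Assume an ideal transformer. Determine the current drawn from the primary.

For an ideal transformer I_p N_p = I_s N_s, so I_p = 1930 × 1744/171 = 19700 A.

I_p ≈ 19700 A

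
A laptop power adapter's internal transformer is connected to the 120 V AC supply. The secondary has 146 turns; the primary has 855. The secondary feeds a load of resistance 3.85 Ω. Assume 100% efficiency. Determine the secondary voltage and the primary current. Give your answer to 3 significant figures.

V_s ≈ 20.5 V, I_p ≈ 0.909 A

V_s = V_p × N_s/N_p = 120 × 146/855 = 20.491 V.
I_s = V_s/R = 20.491/3.85 = 5.3224 A.
I_p = I_s × N_s/N_p = 5.3224 × 146/855 = 0.909 A.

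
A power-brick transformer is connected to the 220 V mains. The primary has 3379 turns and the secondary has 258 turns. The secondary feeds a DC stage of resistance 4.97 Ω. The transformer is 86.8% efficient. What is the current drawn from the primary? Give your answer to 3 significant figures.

V_s = 220 × 258/3379 = 16.798 V.
I_s = V_s/R = 16.798/4.97 = 3.3799 A.
P_out = V_s I_s = 16.798 × 3.3799 = 56.774 W.
P_in = P_out/η = 56.774/0.868 = 65.408 W.
I_p = P_in/V_p = 65.408/220 = 0.297 A.

I_p ≈ 0.297 A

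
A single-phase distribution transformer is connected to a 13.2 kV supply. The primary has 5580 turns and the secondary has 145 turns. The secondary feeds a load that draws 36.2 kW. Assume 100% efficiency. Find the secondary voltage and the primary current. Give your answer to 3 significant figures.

V_s ≈ 343 V, I_p ≈ 2.74 A

V_s = V_p × N_s/N_p = 13200 × 145/5580 = 343.01 V.
I_s = P/V_s = 36200/343.01 = 105.54 A.
I_p = I_s × N_s/N_p = 105.54 × 145/5580 = 2.74 A.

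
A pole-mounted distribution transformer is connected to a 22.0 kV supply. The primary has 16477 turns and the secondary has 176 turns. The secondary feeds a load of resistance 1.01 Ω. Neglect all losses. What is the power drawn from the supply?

P ≈ 54700 W

V_s = V_p × N_s/N_p = 22000 × 176/16477 = 234.99 V.
I_s = V_s/R = 234.99/1.01 = 232.67 A.
I_p = I_s × N_s/N_p = 232.67 × 176/16477 = 2.4853 A.
P = V_p I_p = 22000 × 2.4853 = 54700 W.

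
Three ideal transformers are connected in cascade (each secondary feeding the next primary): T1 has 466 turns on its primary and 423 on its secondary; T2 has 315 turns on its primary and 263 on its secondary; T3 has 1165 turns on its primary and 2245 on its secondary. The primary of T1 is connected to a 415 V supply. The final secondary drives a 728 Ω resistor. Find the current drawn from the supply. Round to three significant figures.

After T1: V = 415.00 × 423/466 = 376.71 V.
After T2: V = 376.71 × 263/315 = 314.52 V.
After T3: V = 314.52 × 2245/1165 = 606.09 V.
I_load = 606.09/728 = 0.83254 A, so P_out = 606.09 × 0.83254 = 504.60 W.
All ideal ⇒ P_in = P_out, so I_supply = 504.60/415 = 1.22 A.

I_supply ≈ 1.22 A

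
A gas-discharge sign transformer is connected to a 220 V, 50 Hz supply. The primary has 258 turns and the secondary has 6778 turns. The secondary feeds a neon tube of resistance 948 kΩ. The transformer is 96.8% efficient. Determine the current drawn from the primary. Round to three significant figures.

V_s = 220 × 6778/258 = 5779.7 V.
I_s = V_s/R = 5779.7/948000 = 0.0060967 A.
P_out = V_s I_s = 5779.7 × 0.0060967 = 35.237 W.
P_in = P_out/η = 35.237/0.968 = 36.402 W.
I_p = P_in/V_p = 36.402/220 = 0.165 A.

I_p ≈ 0.165 A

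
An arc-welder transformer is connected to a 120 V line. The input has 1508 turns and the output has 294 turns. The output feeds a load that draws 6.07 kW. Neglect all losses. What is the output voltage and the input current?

V_out = V_in × N_out/N_in = 120 × 294/1508 = 23.395 V.
I_out = P/V_out = 6070/23.395 = 259.45 A.
I_in = I_out × N_out/N_in = 259.45 × 294/1508 = 50.6 A.

V_out ≈ 23.4 V, I_in ≈ 50.6 A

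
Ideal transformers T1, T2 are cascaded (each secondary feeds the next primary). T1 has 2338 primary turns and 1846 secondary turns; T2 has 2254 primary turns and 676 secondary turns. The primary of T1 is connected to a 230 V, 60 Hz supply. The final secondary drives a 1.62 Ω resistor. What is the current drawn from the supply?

I_supply ≈ 7.96 A

After T1: V = 230.00 × 1846/2338 = 181.60 V.
After T2: V = 181.60 × 676/2254 = 54.464 V.
I_load = 54.464/1.62 = 33.620 A, so P_out = 54.464 × 33.620 = 1831.1 W.
All ideal ⇒ P_in = P_out, so I_supply = 1831.1/230 = 7.96 A.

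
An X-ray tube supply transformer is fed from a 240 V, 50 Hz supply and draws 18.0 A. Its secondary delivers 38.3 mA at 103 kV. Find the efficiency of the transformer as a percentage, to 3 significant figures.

η ≈ 91.3%

P_in = 240 × 18.0 = 4320.00 W.
P_out = 103000 × 0.0383 = 3944.90 W.
η = P_out/P_in = 3944.90/4320.00 = 0.913.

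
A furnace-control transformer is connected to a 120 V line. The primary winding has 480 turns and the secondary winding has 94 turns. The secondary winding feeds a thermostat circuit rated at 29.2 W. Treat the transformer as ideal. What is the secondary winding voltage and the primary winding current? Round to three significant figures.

V_s ≈ 23.5 V, I_p ≈ 0.243 A

V_s = V_p × N_s/N_p = 120 × 94/480 = 23.500 V.
I_s = P/V_s = 29.2/23.500 = 1.2426 A.
I_p = I_s × N_s/N_p = 1.2426 × 94/480 = 0.243 A.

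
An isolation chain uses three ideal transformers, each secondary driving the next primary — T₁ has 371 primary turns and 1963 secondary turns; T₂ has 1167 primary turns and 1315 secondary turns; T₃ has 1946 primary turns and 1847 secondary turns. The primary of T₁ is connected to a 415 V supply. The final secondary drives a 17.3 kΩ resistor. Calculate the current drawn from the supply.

I_supply ≈ 0.768 A

Secondary of T₁: V = 415.00 × 1963/371 = 2195.8 V.
Secondary of T₂: V = 2195.8 × 1315/1167 = 2474.3 V.
Secondary of T₃: V = 2474.3 × 1847/1946 = 2348.4 V.
I_load = 2348.4/17300 = 0.13575 A, so P_out = 2348.4 × 0.13575 = 318.79 W.
All ideal ⇒ P_in = P_out, so I_supply = 318.79/415 = 0.768 A.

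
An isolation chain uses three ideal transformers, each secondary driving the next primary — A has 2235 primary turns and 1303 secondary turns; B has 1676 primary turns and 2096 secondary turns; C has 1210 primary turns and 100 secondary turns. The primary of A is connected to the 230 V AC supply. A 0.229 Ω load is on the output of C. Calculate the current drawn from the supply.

After A: V = 230.00 × 1303/2235 = 134.09 V.
After B: V = 134.09 × 2096/1676 = 167.69 V.
After C: V = 167.69 × 100/1210 = 13.859 V.
I_load = 13.859/0.229 = 60.519 A, so P_out = 13.859 × 60.519 = 838.72 W.
All ideal ⇒ P_in = P_out, so I_supply = 838.72/230 = 3.65 A.

I_supply ≈ 3.65 A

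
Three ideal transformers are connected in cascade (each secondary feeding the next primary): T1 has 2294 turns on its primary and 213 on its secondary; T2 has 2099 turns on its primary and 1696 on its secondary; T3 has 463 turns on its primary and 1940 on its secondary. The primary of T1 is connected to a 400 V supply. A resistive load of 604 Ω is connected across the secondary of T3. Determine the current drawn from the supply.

I_supply ≈ 0.0654 A

After T1: V = 400.00 × 213/2294 = 37.140 V.
After T2: V = 37.140 × 1696/2099 = 30.010 V.
After T3: V = 30.010 × 1940/463 = 125.74 V.
I_load = 125.74/604 = 0.20818 A, so P_out = 125.74 × 0.20818 = 26.177 W.
All ideal ⇒ P_in = P_out, so I_supply = 26.177/400 = 0.0654 A.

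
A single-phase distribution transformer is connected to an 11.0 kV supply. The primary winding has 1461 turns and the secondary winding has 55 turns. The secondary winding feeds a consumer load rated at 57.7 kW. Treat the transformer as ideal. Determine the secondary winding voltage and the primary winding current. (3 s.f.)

V_s ≈ 414 V, I_p ≈ 5.25 A

V_s = V_p × N_s/N_p = 11000 × 55/1461 = 414.10 V.
I_s = P/V_s = 57700/414.10 = 139.34 A.
I_p = I_s × N_s/N_p = 139.34 × 55/1461 = 5.25 A.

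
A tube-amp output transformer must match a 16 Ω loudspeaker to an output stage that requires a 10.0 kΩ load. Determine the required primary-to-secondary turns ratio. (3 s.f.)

N_p/N_s ≈ 25.0

Z_p/Z_s = (N_p/N_s)², so N_p/N_s = √(10000/16) = √625 = 25.0.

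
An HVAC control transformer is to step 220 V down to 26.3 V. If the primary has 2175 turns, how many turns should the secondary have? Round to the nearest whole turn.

N_s = 260 turns

N_s/N_p = V_s/V_p, so N_s = 2175 × 26.3/220 = 260.0 ≈ 260 turns.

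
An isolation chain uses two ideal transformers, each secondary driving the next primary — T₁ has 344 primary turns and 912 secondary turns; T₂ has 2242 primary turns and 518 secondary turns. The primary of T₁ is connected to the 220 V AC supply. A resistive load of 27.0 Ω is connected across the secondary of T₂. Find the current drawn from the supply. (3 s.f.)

I_supply ≈ 3.06 A

Secondary of T₁: V = 220.00 × 912/344 = 583.26 V.
Secondary of T₂: V = 583.26 × 518/2242 = 134.76 V.
I_load = 134.76/27.0 = 4.9910 A, so P_out = 134.76 × 4.9910 = 672.58 W.
All ideal ⇒ P_in = P_out, so I_supply = 672.58/220 = 3.06 A.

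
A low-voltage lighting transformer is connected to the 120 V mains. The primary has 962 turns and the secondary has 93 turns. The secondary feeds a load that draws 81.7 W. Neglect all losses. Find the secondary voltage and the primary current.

V_s ≈ 11.6 V, I_p ≈ 0.681 A

V_s = V_p × N_s/N_p = 120 × 93/962 = 11.601 V.
I_s = P/V_s = 81.7/11.601 = 7.0426 A.
I_p = I_s × N_s/N_p = 7.0426 × 93/962 = 0.681 A.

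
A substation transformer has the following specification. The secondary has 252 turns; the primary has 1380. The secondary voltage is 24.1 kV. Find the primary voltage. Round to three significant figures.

V_p/V_s = N_p/N_s, so V_p = 24100 × 1380/252 = 132000 V.

V_p ≈ 132000 V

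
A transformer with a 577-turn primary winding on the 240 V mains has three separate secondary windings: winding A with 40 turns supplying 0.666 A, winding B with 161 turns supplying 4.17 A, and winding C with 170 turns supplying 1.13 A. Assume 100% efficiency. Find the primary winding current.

V_A = 240 × 40/577 = 16.638 V; V_B = 240 × 161/577 = 66.967 V; V_C = 240 × 170/577 = 70.711 V.
P_out = V_A I_A + V_B I_B + V_C I_C = 16.638×0.666 + 66.967×4.17 + 70.711×1.13 = 11.081 + 279.25 + 79.903 = 370.24 W.
Ideal ⇒ P_in = P_out, so I_p = P_out/V_p = 370.24/240 = 1.54 A.

I_p ≈ 1.54 A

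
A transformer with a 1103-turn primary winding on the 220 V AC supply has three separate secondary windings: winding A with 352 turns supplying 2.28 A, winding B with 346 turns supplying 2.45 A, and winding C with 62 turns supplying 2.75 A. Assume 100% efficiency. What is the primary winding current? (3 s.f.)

V_A = 220 × 352/1103 = 70.209 V; V_B = 220 × 346/1103 = 69.012 V; V_C = 220 × 62/1103 = 12.366 V.
P_out = V_A I_A + V_B I_B + V_C I_C = 70.209×2.28 + 69.012×2.45 + 12.366×2.75 = 160.08 + 169.08 + 34.007 = 363.16 W.
Ideal ⇒ P_in = P_out, so I_p = P_out/V_p = 363.16/220 = 1.65 A.

I_p ≈ 1.65 A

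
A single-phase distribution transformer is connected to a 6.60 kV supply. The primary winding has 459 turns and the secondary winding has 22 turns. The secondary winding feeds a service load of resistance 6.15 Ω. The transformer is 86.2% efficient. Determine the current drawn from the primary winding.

V_s = 6600 × 22/459 = 316.34 V.
I_s = V_s/R = 316.34/6.15 = 51.437 A.
P_out = V_s I_s = 316.34 × 51.437 = 16272 W.
P_in = P_out/η = 16272/0.862 = 18877 W.
I_p = P_in/V_p = 18877/6600 = 2.86 A.

I_p ≈ 2.86 A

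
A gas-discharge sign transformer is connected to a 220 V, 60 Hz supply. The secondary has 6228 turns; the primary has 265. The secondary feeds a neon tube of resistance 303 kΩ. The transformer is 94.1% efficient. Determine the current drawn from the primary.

I_p ≈ 0.426 A

V_s = 220 × 6228/265 = 5170.4 V.
I_s = V_s/R = 5170.4/303000 = 0.017064 A.
P_out = V_s I_s = 5170.4 × 0.017064 = 88.228 W.
P_in = P_out/η = 88.228/0.941 = 93.760 W.
I_p = P_in/V_p = 93.760/220 = 0.426 A.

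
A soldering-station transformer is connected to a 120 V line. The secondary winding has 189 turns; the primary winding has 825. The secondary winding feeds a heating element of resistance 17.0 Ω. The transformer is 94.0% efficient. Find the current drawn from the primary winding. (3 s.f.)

I_p ≈ 0.394 A

V_s = 120 × 189/825 = 27.491 V.
I_s = V_s/R = 27.491/17.0 = 1.6171 A.
P_out = V_s I_s = 27.491 × 1.6171 = 44.456 W.
P_in = P_out/η = 44.456/0.940 = 47.293 W.
I_p = P_in/V_p = 47.293/120 = 0.394 A.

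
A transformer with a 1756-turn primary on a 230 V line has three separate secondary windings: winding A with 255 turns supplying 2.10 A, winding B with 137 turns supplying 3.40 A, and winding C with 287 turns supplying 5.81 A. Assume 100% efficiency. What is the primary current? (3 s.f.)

I_p ≈ 1.52 A

V_A = 230 × 255/1756 = 33.400 V; V_B = 230 × 137/1756 = 17.944 V; V_C = 230 × 287/1756 = 37.591 V.
P_out = V_A I_A + V_B I_B + V_C I_C = 33.400×2.10 + 17.944×3.40 + 37.591×5.81 = 70.140 + 61.010 + 218.40 = 349.55 W.
Ideal ⇒ P_in = P_out, so I_p = P_out/V_p = 349.55/230 = 1.52 A.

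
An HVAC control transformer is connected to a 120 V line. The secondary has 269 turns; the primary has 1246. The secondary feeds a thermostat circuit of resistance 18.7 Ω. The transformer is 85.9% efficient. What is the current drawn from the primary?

V_s = 120 × 269/1246 = 25.907 V.
I_s = V_s/R = 25.907/18.7 = 1.3854 A.
P_out = V_s I_s = 25.907 × 1.3854 = 35.891 W.
P_in = P_out/η = 35.891/0.859 = 41.783 W.
I_p = P_in/V_p = 41.783/120 = 0.348 A.

I_p ≈ 0.348 A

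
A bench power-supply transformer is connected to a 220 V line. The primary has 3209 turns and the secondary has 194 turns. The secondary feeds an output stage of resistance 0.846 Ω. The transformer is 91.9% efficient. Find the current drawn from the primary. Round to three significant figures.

V_s = 220 × 194/3209 = 13.300 V.
I_s = V_s/R = 13.300/0.846 = 15.721 A.
P_out = V_s I_s = 13.300 × 15.721 = 209.09 W.
P_in = P_out/η = 209.09/0.919 = 227.52 W.
I_p = P_in/V_p = 227.52/220 = 1.03 A.

I_p ≈ 1.03 A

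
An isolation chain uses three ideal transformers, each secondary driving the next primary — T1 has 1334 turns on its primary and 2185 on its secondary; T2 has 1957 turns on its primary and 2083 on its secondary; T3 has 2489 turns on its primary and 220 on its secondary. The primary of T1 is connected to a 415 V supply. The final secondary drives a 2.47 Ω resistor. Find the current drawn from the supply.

I_supply ≈ 3.99 A

After T1: V = 415.00 × 2185/1334 = 679.74 V.
After T2: V = 679.74 × 2083/1957 = 723.51 V.
After T3: V = 723.51 × 220/2489 = 63.950 V.
I_load = 63.950/2.47 = 25.891 A, so P_out = 63.950 × 25.891 = 1655.7 W.
All ideal ⇒ P_in = P_out, so I_supply = 1655.7/415 = 3.99 A.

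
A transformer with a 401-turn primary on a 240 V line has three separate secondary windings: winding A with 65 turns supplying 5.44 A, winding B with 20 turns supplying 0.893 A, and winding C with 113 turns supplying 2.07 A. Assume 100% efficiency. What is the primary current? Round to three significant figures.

I_p ≈ 1.51 A

V_A = 240 × 65/401 = 38.903 V; V_B = 240 × 20/401 = 11.970 V; V_C = 240 × 113/401 = 67.631 V.
P_out = V_A I_A + V_B I_B + V_C I_C = 38.903×5.44 + 11.970×0.893 + 67.631×2.07 = 211.63 + 10.689 + 140.00 = 362.32 W.
Ideal ⇒ P_in = P_out, so I_p = P_out/V_p = 362.32/240 = 1.51 A.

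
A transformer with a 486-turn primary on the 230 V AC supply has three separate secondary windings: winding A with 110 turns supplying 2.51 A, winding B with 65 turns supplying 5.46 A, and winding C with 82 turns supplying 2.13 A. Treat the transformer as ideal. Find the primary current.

I_p ≈ 1.66 A

V_A = 230 × 110/486 = 52.058 V; V_B = 230 × 65/486 = 30.761 V; V_C = 230 × 82/486 = 38.807 V.
P_out = V_A I_A + V_B I_B + V_C I_C = 52.058×2.51 + 30.761×5.46 + 38.807×2.13 = 130.66 + 167.96 + 82.658 = 381.28 W.
Ideal ⇒ P_in = P_out, so I_p = P_out/V_p = 381.28/230 = 1.66 A.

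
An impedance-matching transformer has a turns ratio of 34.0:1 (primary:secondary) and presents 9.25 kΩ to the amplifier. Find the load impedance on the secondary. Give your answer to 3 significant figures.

Z_s = Z_p/(N_p/N_s)² = 9250/34.0² = 8.00 Ω.

Z_s ≈ 8.00 Ω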